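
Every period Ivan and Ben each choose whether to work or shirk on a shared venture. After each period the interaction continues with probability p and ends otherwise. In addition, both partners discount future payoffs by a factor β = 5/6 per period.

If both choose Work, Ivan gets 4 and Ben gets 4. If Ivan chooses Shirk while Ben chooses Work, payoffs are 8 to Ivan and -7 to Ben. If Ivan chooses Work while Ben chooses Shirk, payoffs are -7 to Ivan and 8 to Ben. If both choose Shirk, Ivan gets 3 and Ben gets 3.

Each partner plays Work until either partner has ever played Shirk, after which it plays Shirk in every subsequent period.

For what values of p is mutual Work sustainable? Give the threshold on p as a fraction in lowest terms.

24/25

With continuation probability p and discount β, the effective per-period discount factor is βp.
Grim-trigger IC: βp ≥ (8−4)/(8−3) = 4/5.
So p ≥ (4/5)/(5/6) = 24/25.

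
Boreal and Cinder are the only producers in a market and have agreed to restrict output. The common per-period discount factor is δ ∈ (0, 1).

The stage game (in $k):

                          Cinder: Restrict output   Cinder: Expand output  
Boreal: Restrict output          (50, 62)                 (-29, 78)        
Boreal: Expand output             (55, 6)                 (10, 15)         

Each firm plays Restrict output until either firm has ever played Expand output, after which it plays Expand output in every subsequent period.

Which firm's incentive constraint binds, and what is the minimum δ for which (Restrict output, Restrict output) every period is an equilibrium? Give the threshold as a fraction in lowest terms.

Boreal's threshold: (55−50)/(55−10) = 1/9.
Cinder's threshold: (78−62)/(78−15) = 16/63.
1/9 < 16/63, so Cinder binds and δ* = 16/63.

Cinder; δ ≥ 16/63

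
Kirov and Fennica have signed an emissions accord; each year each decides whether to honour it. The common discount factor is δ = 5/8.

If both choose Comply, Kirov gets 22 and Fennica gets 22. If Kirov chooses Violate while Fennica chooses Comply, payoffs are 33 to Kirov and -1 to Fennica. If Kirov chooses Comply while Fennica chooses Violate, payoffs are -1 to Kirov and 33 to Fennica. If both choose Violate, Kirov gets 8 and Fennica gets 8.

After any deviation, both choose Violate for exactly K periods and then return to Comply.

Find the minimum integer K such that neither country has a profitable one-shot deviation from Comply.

IC: δ(1−δ^K)/(1−δ) ≥ (33−22)/(22−8) = 11/14.
With δ = 5/8: need 1 − δ^K ≥ 11/14·(1−5/8)/(5/8), i.e. δ^K ≤ 0.5286.
Since (5/8)^1 = 0.6250 and (5/8)^2 = 0.3906, the smallest such K is 2.

2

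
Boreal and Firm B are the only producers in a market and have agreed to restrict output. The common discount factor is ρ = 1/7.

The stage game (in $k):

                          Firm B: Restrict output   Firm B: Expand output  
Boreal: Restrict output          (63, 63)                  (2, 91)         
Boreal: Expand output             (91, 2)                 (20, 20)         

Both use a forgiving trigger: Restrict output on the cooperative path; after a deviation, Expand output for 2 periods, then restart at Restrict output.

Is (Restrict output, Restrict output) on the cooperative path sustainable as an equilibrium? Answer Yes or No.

No

Comparing payoff streams over the 3 periods until play realigns: cooperate → 63(1+ρ+…+ρ^2); deviate → 91 + 20(ρ+…+ρ^2).
Cooperation is sustained iff (63−20)(ρ+…+ρ^2) ≥ 91−63.
ρ+…+ρ^2 = 1/7·(1−(1/7)^2)/(1−1/7) = 0.1633, and (91−63)/(63−20) = 0.6512.
0.1633 < 0.6512, so cooperation is not sustainable.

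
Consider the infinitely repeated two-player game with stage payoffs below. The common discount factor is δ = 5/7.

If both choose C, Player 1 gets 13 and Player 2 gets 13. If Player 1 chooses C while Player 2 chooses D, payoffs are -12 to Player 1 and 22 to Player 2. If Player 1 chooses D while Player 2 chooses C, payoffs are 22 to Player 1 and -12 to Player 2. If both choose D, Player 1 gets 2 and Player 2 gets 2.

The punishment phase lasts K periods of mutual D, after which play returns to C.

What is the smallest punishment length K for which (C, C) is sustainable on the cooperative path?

Need Σ_{k=1}^{K} δ^k ≥ (22−13)/(13−2) = 0.8182 at δ = 5/7.
At K = 1 the sum is 0.7143 < 0.8182; at K = 2 it is 1.2245 ≥ 0.8182.
So the minimum punishment length is K = 2.

2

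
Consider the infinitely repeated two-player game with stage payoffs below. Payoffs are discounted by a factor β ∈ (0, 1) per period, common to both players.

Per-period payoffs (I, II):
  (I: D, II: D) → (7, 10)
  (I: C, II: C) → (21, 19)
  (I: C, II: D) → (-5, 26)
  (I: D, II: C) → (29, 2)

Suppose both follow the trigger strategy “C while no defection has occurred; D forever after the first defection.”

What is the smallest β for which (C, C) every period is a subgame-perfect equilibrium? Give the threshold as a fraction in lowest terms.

7/16

For I: deviation gain 29−21 = 8, per-period punishment loss 21−7 = 14. IC gives β ≥ 8/22 = 4/11.
For II: gain 7, loss 9 per period, so β ≥ 7/16.
The tighter constraint is II's, so cooperation needs β ≥ 7/16.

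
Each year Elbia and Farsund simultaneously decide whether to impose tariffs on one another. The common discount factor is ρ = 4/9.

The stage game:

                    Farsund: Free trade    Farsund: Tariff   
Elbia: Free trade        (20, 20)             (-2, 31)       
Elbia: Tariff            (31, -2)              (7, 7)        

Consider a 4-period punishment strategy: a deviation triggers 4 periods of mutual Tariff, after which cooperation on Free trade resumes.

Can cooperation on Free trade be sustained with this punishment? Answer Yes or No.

No

A one-shot deviation gives 31 now, then 7 for 4 periods, then back to 20.
Gain from deviating: (31−20) today; loss: (20−7) in each of the next 4 periods.
No-deviation condition: (20−7)(ρ+…+ρ^4) ≥ 31−20, i.e. ρ+…+ρ^4 ≥ 11/13.
At ρ = 4/9: ρ+…+ρ^4 = 0.7688 < 0.8462.
So cooperation is not sustainable.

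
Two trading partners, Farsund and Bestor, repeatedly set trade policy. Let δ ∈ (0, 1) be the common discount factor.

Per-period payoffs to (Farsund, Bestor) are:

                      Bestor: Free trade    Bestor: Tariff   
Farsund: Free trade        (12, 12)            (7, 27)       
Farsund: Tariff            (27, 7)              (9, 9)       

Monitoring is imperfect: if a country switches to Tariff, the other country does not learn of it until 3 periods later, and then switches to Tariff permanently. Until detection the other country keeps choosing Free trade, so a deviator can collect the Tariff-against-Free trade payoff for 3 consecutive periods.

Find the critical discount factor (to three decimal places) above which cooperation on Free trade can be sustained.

Deviating for the 3 undetected periods gains 27−12 = 15 per period over cooperation, then loses 12−9 = 3 per period forever once punishment starts.
Gain: 15(1 + δ + … + δ^2); loss: 3·δ^3/(1−δ).
No profitable deviation ⇔ 15(1−δ^3) ≤ 3·δ^3, i.e. δ^3 ≥ 15/(15+3) = 5/6.
Hence δ ≥ (5/6)^(1/3) ≈ 0.941.

0.941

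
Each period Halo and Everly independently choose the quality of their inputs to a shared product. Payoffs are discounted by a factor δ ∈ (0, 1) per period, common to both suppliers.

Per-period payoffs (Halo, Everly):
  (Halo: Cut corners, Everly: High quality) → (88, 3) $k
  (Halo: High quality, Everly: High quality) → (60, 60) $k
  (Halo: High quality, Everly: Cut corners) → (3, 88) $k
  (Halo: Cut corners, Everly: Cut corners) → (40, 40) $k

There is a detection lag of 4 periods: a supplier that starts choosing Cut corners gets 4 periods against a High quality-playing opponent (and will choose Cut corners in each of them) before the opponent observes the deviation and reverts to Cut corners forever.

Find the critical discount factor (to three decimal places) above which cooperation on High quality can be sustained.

The best deviation is to choose Cut corners for all 4 undetected periods, earning 88 each, then 40 forever once detected.
Deviation value: 88(1−δ^4)/(1−δ) + 40δ^4/(1−δ); cooperation value: 60/(1−δ).
IC: 60 ≥ 88(1−δ^4) + 40δ^4 = 88 − 48δ^4.
So δ^4 ≥ 28/48 = 7/12, giving δ ≥ (7/12)^(1/4) ≈ 0.874.

0.874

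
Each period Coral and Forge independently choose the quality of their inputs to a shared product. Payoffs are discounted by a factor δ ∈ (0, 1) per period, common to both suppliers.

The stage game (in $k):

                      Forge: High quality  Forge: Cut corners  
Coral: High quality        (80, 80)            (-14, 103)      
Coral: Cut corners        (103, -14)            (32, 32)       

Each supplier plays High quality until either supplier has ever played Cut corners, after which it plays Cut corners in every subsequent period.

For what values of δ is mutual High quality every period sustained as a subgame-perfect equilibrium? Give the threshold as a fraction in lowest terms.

23/71

80/(1−δ) ≥ 103 + 32δ/(1−δ)
80 ≥ 103 − 71δ
δ ≥ 23/71.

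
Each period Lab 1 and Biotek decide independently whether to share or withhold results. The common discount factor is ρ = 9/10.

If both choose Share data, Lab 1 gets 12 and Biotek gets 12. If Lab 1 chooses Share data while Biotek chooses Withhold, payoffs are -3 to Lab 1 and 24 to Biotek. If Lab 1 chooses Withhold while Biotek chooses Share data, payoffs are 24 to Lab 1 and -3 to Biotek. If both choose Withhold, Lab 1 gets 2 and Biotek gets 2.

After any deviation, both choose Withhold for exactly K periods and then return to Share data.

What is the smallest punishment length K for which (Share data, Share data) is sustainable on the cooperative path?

Need Σ_{k=1}^{K} ρ^k ≥ (24−12)/(12−2) = 1.2000 at ρ = 9/10.
At K = 1 the sum is 0.9000 < 1.2000; at K = 2 it is 1.7100 ≥ 1.2000.
So the minimum punishment length is K = 2.

2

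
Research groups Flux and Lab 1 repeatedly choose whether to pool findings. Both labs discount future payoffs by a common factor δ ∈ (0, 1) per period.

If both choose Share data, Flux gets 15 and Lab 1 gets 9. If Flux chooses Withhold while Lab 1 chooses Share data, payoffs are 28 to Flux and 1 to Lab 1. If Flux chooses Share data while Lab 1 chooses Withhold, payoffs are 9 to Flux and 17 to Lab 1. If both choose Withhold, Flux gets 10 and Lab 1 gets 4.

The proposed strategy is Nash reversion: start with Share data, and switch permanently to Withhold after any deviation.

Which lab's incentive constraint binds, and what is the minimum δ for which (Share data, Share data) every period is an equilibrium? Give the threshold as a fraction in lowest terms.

For Flux: deviation gain 28−15 = 13, per-period punishment loss 15−10 = 5. IC gives δ ≥ 13/18.
For Lab 1: gain 8, loss 5 per period, so δ ≥ 8/13.
The tighter constraint is Flux's, so cooperation needs δ ≥ 13/18.

Flux; δ ≥ 13/18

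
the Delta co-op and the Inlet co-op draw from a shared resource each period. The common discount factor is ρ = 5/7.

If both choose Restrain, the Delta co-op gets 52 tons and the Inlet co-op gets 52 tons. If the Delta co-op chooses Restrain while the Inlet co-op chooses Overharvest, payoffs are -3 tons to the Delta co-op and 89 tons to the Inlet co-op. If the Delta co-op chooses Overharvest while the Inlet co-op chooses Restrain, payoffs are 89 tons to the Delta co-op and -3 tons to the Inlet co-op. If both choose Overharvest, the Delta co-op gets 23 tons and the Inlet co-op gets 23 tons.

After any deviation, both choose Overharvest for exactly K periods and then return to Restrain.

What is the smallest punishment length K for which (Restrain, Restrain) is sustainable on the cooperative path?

Need Σ_{k=1}^{K} ρ^k ≥ (89−52)/(52−23) = 1.2759 at ρ = 5/7.
At K = 2 the sum is 1.2245 < 1.2759; at K = 3 it is 1.5889 ≥ 1.2759.
So the minimum punishment length is K = 3.

3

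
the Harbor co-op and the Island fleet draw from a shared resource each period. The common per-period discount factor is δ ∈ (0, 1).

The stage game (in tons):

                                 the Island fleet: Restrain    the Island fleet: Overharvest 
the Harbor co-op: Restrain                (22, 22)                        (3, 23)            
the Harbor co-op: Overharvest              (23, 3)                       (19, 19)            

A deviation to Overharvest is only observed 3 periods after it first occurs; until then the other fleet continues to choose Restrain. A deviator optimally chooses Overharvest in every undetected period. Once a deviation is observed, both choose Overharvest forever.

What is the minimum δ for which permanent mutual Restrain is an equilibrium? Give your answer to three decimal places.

0.630

Deviating for the 3 undetected periods gains 23−22 = 1 per period over cooperation, then loses 22−19 = 3 per period forever once punishment starts.
Gain: 1(1 + δ + … + δ^2); loss: 3·δ^3/(1−δ).
No profitable deviation ⇔ 1(1−δ^3) ≤ 3·δ^3, i.e. δ^3 ≥ 1/(1+3) = 1/4.
Hence δ ≥ (1/4)^(1/3) ≈ 0.630.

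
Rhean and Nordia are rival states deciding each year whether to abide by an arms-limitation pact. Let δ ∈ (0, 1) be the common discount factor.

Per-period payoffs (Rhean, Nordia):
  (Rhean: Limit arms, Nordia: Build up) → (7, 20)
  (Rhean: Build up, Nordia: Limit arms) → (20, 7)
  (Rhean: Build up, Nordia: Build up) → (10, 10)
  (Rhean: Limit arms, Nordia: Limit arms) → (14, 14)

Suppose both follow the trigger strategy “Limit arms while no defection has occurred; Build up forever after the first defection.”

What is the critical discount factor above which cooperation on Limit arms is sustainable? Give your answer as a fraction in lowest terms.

3/5

Under grim trigger the critical discount factor is (T−C)/(T−P) with T = 20, C = 14, P = 10.
δ* = (20−14)/(20−10) = 6/10 = 3/5.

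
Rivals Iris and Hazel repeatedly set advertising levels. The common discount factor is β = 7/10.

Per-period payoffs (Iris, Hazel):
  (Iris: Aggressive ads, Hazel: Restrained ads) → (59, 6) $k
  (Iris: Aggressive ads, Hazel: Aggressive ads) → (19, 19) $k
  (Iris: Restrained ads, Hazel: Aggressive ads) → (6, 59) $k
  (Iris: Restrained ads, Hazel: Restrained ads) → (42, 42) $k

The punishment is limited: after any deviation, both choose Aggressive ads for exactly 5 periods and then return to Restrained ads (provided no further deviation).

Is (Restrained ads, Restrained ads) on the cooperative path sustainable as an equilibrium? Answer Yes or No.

Yes

Comparing payoff streams over the 6 periods until play realigns: cooperate → 42(1+β+…+β^5); deviate → 59 + 19(β+…+β^5).
Cooperation is sustained iff (42−19)(β+…+β^5) ≥ 59−42.
β+…+β^5 = 7/10·(1−(7/10)^5)/(1−7/10) = 1.9412, and (59−42)/(42−19) = 0.7391.
1.9412 ≥ 0.7391, so cooperation is sustainable.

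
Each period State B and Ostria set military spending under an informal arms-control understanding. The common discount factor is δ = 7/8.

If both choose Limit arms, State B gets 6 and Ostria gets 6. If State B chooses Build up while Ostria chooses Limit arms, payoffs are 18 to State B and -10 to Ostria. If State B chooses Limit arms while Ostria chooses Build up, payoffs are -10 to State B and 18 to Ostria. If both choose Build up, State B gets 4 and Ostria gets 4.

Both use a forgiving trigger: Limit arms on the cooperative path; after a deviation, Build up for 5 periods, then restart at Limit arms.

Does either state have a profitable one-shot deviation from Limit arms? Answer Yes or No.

Yes

Comparing payoff streams over the 6 periods until play realigns: cooperate → 6(1+δ+…+δ^5); deviate → 18 + 4(δ+…+δ^5).
Cooperation is sustained iff (6−4)(δ+…+δ^5) ≥ 18−6.
δ+…+δ^5 = 7/8·(1−(7/8)^5)/(1−7/8) = 3.4096, and (18−6)/(6−4) = 6.0000.
3.4096 < 6.0000, so cooperation is not sustainable.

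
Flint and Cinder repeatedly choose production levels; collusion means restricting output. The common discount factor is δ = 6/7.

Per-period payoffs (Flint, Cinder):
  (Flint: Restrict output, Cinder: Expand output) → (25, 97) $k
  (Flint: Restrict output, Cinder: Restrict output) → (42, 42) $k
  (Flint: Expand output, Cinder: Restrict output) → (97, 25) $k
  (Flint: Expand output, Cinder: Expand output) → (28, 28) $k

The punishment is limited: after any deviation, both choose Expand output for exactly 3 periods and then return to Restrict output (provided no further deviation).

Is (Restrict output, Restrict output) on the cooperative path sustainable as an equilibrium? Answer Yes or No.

No

A one-shot deviation gives 97 now, then 28 for 3 periods, then back to 42.
Gain from deviating: (97−42) today; loss: (42−28) in each of the next 3 periods.
No-deviation condition: (42−28)(δ+…+δ^3) ≥ 97−42, i.e. δ+…+δ^3 ≥ 55/14.
At δ = 6/7: δ+…+δ^3 = 2.2216 < 3.9286.
So cooperation is not sustainable.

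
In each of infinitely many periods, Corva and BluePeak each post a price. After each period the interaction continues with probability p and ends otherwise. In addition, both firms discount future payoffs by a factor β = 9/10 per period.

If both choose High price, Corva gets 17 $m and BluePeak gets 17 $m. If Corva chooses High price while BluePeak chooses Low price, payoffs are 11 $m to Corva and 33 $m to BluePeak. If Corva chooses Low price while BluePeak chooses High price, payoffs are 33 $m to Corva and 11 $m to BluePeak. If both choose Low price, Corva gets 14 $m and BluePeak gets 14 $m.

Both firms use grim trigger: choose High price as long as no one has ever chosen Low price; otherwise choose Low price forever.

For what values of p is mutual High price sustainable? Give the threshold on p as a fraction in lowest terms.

160/171

With continuation probability p and discount β, the effective per-period discount factor is βp.
Grim-trigger IC: βp ≥ (33−17)/(33−14) = 16/19.
So p ≥ (16/19)/(9/10) = 160/171.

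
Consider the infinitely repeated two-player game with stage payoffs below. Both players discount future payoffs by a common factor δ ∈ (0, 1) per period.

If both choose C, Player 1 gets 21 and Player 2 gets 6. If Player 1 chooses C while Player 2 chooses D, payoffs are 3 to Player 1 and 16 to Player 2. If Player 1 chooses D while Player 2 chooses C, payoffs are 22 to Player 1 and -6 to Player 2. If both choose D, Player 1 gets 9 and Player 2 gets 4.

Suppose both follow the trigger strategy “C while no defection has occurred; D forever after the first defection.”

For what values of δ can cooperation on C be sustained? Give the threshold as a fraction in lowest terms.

5/6

For Player 1: deviation gain 22−21 = 1, per-period punishment loss 21−9 = 12. IC gives δ ≥ 1/13.
For Player 2: gain 10, loss 2 per period, so δ ≥ 10/12 = 5/6.
The tighter constraint is Player 2's, so cooperation needs δ ≥ 5/6.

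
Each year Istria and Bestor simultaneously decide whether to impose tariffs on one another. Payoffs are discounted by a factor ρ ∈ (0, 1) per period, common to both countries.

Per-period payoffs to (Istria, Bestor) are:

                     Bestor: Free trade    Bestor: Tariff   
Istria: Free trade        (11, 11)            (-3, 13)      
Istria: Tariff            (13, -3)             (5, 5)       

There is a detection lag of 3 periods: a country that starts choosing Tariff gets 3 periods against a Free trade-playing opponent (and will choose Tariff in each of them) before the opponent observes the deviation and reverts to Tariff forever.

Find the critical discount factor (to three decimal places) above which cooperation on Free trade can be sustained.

0.630

Deviating for the 3 undetected periods gains 13−11 = 2 per period over cooperation, then loses 11−5 = 6 per period forever once punishment starts.
Gain: 2(1 + ρ + … + ρ^2); loss: 6·ρ^3/(1−ρ).
No profitable deviation ⇔ 2(1−ρ^3) ≤ 6·ρ^3, i.e. ρ^3 ≥ 2/(2+6) = 1/4.
Hence ρ ≥ (1/4)^(1/3) ≈ 0.630.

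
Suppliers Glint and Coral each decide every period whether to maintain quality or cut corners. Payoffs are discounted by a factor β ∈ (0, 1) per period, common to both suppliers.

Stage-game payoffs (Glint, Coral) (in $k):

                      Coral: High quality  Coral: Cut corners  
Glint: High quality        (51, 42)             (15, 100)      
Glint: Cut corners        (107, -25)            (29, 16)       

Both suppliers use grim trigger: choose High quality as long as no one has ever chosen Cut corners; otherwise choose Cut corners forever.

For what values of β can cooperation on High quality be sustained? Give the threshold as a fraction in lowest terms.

Glint: cooperation gives 51 each period; deviation gives 107 once then 29 forever.
  51/(1−β) ≥ 107 + 29β/(1−β) ⇒ β ≥ 56/78 = 28/39.
Coral: cooperation gives 42 each period; deviation gives 100 once then 16 forever.
  β ≥ 58/84 = 29/42.
Both must hold, so the binding constraint is Glint's: β ≥ 28/39.

28/39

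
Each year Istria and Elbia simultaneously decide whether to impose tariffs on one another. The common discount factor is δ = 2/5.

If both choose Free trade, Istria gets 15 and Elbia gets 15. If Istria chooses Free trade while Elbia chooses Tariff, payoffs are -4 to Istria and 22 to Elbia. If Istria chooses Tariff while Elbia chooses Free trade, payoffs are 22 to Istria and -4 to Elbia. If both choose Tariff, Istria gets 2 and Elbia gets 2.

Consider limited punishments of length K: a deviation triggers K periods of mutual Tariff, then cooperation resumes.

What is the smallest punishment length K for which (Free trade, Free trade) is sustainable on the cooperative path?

IC: δ(1−δ^K)/(1−δ) ≥ (22−15)/(15−2) = 7/13.
With δ = 2/5: need 1 − δ^K ≥ 7/13·(1−2/5)/(2/5), i.e. δ^K ≤ 0.1923.
Since (2/5)^1 = 0.4000 and (2/5)^2 = 0.1600, the smallest such K is 2.

2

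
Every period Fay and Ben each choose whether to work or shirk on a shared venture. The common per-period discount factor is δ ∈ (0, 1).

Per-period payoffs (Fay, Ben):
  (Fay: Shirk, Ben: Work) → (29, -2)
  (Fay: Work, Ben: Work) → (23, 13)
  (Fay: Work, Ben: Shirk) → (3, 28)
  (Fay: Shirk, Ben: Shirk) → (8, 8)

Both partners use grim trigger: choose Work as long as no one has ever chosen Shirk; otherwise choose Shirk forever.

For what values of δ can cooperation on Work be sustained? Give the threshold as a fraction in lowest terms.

Fay's threshold: (29−23)/(29−8) = 2/7.
Ben's threshold: (28−13)/(28−8) = 3/4.
2/7 < 3/4, so Ben binds and δ* = 3/4.

3/4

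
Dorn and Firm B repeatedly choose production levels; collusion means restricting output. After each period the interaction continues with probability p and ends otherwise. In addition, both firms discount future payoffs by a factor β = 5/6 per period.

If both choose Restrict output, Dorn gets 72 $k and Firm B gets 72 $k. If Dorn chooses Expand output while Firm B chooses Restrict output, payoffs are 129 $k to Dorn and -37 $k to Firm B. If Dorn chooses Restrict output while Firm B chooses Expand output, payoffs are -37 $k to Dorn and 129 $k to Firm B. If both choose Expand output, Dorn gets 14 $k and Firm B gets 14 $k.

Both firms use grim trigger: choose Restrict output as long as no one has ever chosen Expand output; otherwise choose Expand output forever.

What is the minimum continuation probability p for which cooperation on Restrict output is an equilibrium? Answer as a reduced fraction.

342/575

Expected continuation weight on next period's payoff is β·p = 5/6·p, which plays the role of the discount factor.
Cooperation requires 5/6·p ≥ (129−72)/(129−14) = 57/115, hence p ≥ 342/575.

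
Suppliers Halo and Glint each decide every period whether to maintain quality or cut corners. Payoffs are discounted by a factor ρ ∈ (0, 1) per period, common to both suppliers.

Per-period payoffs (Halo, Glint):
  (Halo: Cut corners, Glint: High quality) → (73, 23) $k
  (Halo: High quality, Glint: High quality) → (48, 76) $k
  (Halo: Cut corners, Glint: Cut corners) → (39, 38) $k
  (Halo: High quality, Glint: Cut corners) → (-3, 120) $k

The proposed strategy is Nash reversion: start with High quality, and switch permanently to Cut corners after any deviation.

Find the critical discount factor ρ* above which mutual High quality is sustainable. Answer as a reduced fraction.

Halo: cooperation gives 48 each period; deviation gives 73 once then 39 forever.
  48/(1−ρ) ≥ 73 + 39ρ/(1−ρ) ⇒ ρ ≥ 25/34.
Glint: cooperation gives 76 each period; deviation gives 120 once then 38 forever.
  ρ ≥ 44/82 = 22/41.
Both must hold, so the binding constraint is Halo's: ρ ≥ 25/34.

25/34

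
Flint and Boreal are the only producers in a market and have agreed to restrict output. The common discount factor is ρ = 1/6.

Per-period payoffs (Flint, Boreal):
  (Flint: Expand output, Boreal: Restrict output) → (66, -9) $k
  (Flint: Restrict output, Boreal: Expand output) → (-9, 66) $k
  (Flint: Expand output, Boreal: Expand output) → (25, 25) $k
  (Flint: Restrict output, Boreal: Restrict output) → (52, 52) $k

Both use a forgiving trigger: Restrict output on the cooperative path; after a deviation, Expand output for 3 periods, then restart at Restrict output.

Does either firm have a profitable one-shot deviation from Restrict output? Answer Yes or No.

Comparing payoff streams over the 4 periods until play realigns: cooperate → 52(1+ρ+…+ρ^3); deviate → 66 + 25(ρ+…+ρ^3).
Cooperation is sustained iff (52−25)(ρ+…+ρ^3) ≥ 66−52.
ρ+…+ρ^3 = 1/6·(1−(1/6)^3)/(1−1/6) = 0.1991, and (66−52)/(52−25) = 0.5185.
0.1991 < 0.5185, so cooperation is not sustainable.

Yes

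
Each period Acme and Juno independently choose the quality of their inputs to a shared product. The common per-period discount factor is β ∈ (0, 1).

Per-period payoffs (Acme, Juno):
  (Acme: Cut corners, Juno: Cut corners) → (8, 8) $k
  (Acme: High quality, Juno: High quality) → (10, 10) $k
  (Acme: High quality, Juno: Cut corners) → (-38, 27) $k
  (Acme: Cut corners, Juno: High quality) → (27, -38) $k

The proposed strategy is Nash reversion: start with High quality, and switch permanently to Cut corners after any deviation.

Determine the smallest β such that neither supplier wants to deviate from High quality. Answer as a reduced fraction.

17/19

Cooperation forever yields 10 each period: 10/(1−β).
Deviating yields 27 once, then 8 forever: 27 + 8β/(1−β).
No profitable deviation requires 10/(1−β) ≥ 27 + 8β/(1−β).
Multiplying by (1−β): 10 ≥ 27(1−β) + 8β = 27 − 19β.
So 19β ≥ 17, i.e. β ≥ 17/19.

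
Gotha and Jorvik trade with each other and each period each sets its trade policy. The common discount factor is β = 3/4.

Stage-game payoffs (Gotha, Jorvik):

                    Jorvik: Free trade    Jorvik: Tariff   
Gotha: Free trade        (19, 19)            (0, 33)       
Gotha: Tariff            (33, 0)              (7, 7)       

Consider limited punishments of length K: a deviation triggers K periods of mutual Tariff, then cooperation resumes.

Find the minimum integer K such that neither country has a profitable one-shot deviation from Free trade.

Need Σ_{k=1}^{K} β^k ≥ (33−19)/(19−7) = 1.1667 at β = 3/4.
At K = 1 the sum is 0.7500 < 1.1667; at K = 2 it is 1.3125 ≥ 1.1667.
So the minimum punishment length is K = 2.

2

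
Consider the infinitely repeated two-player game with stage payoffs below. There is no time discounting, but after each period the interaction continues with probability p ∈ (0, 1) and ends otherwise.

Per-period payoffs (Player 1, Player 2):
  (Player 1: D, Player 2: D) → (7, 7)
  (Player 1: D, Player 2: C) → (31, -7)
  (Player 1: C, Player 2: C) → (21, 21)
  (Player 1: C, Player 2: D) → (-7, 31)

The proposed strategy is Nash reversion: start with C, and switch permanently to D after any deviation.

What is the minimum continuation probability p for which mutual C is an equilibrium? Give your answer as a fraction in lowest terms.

5/12

Expected cooperation value is 21 + p·21 + p²·21 + … = 21/(1−p); deviation gives 31 + p·7/(1−p).
21 ≥ 31(1−p) + 7p ⇒ 24p ≥ 10 ⇒ p ≥ 10/24 = 5/12.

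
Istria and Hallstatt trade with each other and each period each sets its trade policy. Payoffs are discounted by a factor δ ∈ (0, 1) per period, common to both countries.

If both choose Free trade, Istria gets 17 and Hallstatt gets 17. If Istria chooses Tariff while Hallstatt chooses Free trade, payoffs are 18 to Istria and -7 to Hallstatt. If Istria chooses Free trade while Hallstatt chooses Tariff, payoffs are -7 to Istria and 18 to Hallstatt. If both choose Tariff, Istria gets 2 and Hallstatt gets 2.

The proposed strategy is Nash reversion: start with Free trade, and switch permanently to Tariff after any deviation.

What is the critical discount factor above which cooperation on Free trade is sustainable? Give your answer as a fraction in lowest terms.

1/16

Under grim trigger the critical discount factor is (T−C)/(T−P) with T = 18, C = 17, P = 2.
δ* = (18−17)/(18−2) = 1/16.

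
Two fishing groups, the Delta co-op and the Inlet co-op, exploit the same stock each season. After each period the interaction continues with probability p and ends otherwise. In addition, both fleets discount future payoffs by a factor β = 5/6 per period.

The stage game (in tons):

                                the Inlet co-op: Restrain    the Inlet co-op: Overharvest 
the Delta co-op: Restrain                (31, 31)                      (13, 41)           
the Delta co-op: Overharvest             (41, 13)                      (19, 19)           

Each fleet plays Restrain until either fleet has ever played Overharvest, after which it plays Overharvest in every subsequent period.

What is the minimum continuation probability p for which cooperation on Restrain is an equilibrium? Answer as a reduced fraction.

Expected continuation weight on next period's payoff is β·p = 5/6·p, which plays the role of the discount factor.
Cooperation requires 5/6·p ≥ (41−31)/(41−19) = 5/11, hence p ≥ 6/11.

6/11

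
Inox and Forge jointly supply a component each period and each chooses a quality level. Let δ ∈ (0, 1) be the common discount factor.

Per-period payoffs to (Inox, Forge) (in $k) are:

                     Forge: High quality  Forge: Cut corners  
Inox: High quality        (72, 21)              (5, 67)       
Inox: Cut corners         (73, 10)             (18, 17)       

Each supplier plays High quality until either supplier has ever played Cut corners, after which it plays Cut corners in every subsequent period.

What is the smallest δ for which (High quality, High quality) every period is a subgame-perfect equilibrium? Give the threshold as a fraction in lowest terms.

Inox: cooperation gives 72 each period; deviation gives 73 once then 18 forever.
  72/(1−δ) ≥ 73 + 18δ/(1−δ) ⇒ δ ≥ 1/55.
Forge: cooperation gives 21 each period; deviation gives 67 once then 17 forever.
  δ ≥ 46/50 = 23/25.
Both must hold, so the binding constraint is Forge's: δ ≥ 23/25.

23/25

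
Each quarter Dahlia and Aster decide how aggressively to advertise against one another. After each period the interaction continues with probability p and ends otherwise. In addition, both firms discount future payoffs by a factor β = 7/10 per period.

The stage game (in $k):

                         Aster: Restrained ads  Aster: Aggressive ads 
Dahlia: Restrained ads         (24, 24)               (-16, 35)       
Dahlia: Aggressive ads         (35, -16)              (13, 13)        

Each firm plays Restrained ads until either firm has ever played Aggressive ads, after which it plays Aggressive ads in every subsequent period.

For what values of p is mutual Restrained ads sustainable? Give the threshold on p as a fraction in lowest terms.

5/7

Expected continuation weight on next period's payoff is β·p = 7/10·p, which plays the role of the discount factor.
Cooperation requires 7/10·p ≥ (35−24)/(35−13) = 1/2, hence p ≥ 5/7.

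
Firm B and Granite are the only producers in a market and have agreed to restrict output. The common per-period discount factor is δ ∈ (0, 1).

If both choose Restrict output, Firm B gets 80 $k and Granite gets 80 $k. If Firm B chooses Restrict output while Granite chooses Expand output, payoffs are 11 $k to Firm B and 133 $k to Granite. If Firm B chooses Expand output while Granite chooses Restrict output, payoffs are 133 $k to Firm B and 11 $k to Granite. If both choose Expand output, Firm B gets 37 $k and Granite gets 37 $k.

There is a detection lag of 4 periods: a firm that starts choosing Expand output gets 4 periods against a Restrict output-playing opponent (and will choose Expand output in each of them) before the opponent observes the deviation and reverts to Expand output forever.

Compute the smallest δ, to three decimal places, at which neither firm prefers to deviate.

Deviating for the 4 undetected periods gains 133−80 = 53 per period over cooperation, then loses 80−37 = 43 per period forever once punishment starts.
Gain: 53(1 + δ + … + δ^3); loss: 43·δ^4/(1−δ).
No profitable deviation ⇔ 53(1−δ^4) ≤ 43·δ^4, i.e. δ^4 ≥ 53/(53+43) = 53/96.
Hence δ ≥ (53/96)^(1/4) ≈ 0.862.

0.862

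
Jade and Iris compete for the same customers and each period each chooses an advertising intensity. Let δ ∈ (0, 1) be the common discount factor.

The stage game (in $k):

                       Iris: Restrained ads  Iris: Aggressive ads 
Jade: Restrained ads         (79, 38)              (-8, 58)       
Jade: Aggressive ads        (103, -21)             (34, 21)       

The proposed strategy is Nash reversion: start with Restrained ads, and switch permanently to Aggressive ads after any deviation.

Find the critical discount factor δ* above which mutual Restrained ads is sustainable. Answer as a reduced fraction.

20/37

Jade: cooperation gives 79 each period; deviation gives 103 once then 34 forever.
  79/(1−δ) ≥ 103 + 34δ/(1−δ) ⇒ δ ≥ 24/69 = 8/23.
Iris: cooperation gives 38 each period; deviation gives 58 once then 21 forever.
  δ ≥ 20/37.
Both must hold, so the binding constraint is Iris's: δ ≥ 20/37.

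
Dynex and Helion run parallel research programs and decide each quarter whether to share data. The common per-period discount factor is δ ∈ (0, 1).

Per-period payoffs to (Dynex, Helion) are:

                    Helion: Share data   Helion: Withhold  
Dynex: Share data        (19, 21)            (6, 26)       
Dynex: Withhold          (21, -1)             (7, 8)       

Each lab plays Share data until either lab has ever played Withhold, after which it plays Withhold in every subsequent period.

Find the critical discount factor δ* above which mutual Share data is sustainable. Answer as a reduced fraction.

Dynex's threshold: (21−19)/(21−7) = 1/7.
Helion's threshold: (26−21)/(26−8) = 5/18.
1/7 < 5/18, so Helion binds and δ* = 5/18.

5/18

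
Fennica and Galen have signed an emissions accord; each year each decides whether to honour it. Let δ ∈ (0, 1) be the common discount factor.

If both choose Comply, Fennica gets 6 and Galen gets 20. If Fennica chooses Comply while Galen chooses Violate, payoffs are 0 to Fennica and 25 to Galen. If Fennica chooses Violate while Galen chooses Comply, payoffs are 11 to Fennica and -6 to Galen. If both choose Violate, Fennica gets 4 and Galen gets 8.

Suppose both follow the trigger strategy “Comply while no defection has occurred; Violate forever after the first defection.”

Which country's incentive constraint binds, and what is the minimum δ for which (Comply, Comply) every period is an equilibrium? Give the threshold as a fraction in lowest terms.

Fennica's threshold: (11−6)/(11−4) = 5/7.
Galen's threshold: (25−20)/(25−8) = 5/17.
5/7 > 5/17, so Fennica binds and δ* = 5/7.

Fennica; δ ≥ 5/7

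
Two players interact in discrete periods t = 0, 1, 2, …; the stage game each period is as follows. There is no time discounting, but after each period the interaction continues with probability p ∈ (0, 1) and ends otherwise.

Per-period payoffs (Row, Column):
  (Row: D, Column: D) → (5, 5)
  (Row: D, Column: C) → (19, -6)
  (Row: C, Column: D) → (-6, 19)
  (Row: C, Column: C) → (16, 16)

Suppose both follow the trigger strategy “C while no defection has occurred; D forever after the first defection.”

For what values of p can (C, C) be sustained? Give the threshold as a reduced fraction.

3/14

Expected cooperation value is 16 + p·16 + p²·16 + … = 16/(1−p); deviation gives 19 + p·5/(1−p).
16 ≥ 19(1−p) + 5p ⇒ 14p ≥ 3 ⇒ p ≥ 3/14.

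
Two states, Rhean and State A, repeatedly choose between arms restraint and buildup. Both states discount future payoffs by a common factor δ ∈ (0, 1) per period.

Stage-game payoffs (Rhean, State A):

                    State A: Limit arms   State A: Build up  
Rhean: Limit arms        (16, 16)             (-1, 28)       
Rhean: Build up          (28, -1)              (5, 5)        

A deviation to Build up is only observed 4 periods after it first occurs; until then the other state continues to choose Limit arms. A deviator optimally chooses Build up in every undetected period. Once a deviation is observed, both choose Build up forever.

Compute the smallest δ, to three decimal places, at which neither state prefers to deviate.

The best deviation is to choose Build up for all 4 undetected periods, earning 28 each, then 5 forever once detected.
Deviation value: 28(1−δ^4)/(1−δ) + 5δ^4/(1−δ); cooperation value: 16/(1−δ).
IC: 16 ≥ 28(1−δ^4) + 5δ^4 = 28 − 23δ^4.
So δ^4 ≥ 12/23, giving δ ≥ (12/23)^(1/4) ≈ 0.850.

0.850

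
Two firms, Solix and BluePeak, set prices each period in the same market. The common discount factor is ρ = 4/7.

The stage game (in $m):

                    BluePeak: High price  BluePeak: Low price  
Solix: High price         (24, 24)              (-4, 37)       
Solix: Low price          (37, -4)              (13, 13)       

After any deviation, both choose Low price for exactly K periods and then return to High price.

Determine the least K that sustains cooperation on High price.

4

Need Σ_{k=1}^{K} ρ^k ≥ (37−24)/(24−13) = 1.1818 at ρ = 4/7.
At K = 3 the sum is 1.0845 < 1.1818; at K = 4 it is 1.1912 ≥ 1.1818.
So the minimum punishment length is K = 4.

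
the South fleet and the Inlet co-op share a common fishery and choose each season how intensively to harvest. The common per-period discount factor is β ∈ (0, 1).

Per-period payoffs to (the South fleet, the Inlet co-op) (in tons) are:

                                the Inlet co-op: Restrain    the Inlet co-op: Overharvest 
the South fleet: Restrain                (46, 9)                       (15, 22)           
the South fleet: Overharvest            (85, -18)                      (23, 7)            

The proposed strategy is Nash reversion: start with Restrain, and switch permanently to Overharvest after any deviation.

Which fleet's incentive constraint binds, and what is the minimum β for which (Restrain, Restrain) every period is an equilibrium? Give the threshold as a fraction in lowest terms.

the South fleet's threshold: (85−46)/(85−23) = 39/62.
the Inlet co-op's threshold: (22−9)/(22−7) = 13/15.
39/62 < 13/15, so the Inlet co-op binds and β* = 13/15.

the Inlet co-op; β ≥ 13/15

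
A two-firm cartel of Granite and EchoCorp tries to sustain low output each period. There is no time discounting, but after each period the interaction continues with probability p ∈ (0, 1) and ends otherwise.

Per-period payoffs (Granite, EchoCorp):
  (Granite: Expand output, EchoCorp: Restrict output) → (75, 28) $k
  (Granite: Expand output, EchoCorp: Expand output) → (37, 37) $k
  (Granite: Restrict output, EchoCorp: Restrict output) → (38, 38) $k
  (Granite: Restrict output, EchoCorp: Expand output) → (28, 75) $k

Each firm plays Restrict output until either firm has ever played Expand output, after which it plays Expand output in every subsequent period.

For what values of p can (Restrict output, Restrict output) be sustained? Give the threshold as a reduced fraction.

37/38

Expected cooperation value is 38 + p·38 + p²·38 + … = 38/(1−p); deviation gives 75 + p·37/(1−p).
38 ≥ 75(1−p) + 37p ⇒ 38p ≥ 37 ⇒ p ≥ 37/38.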